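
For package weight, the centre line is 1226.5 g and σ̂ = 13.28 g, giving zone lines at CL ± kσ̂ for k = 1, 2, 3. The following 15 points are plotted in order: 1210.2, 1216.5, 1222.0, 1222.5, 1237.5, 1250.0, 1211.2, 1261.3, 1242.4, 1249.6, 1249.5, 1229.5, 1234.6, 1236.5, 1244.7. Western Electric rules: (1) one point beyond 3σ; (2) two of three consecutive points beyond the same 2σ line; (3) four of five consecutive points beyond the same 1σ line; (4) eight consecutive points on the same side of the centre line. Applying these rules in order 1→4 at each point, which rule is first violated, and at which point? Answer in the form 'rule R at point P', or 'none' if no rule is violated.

Zone of each point (C = within 1σ̂, B = 1σ̂–2σ̂, A = 2σ̂–3σ̂, * = beyond 3σ̂; sign = side of CL): 1:-B, 2:-C, 3:-C, 4:-C, 5:+C, 6:+B, 7:-B, 8:+A, 9:+B, 10:+B, 11:+B, 12:+C, 13:+C, 14:+C, 15:+B
Rule 3 (four of five consecutive points beyond the same 1σ limit) is satisfied at point 10.

rule 3 at point 10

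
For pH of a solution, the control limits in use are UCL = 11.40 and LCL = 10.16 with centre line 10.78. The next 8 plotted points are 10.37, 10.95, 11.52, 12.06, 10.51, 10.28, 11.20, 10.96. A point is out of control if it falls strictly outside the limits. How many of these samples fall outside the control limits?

Compare each point to [10.16, 11.40]: sample 3 = 11.52 > UCL; sample 4 = 12.06 > UCL.

2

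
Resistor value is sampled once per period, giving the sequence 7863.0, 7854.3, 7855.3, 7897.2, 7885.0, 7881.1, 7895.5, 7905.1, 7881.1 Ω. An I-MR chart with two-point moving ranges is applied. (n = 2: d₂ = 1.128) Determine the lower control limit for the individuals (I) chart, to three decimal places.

7841.269

X̄ = (7863.0 + 7854.3 + 7855.3 + 7897.2 + 7885.0 + 7881.1 + 7895.5 + 7905.1 + 7881.1) / 9 = 7879.7333
Moving ranges: 8.7, 1.0, 41.9, 12.2, 3.9, 14.4, 9.6, 24.0; M̄R̄ = 115.7000 / 8 = 14.4625
LCL = X̄ − 3·M̄R̄/d₂ = 7879.7333 − 3 × 14.4625 / 1.128 = 7841.2692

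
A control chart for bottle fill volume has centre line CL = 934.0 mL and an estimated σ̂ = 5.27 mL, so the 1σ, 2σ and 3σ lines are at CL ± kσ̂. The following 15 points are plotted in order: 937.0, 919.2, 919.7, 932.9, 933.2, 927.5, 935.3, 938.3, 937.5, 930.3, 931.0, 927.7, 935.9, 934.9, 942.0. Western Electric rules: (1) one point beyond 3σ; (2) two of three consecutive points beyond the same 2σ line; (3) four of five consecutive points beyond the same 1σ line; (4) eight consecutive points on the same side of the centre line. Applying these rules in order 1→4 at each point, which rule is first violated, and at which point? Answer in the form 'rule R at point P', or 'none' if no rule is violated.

rule 2 at point 3

Zone of each point (C = within 1σ̂, B = 1σ̂–2σ̂, A = 2σ̂–3σ̂, * = beyond 3σ̂; sign = side of CL): 1:+C, 2:-A, 3:-A, 4:-C, 5:-C, 6:-B, 7:+C, 8:+C, 9:+C, 10:-C, 11:-C, 12:-B, 13:+C, 14:+C, 15:+B
Rule 2 (two of three consecutive points beyond the same 2σ limit) is satisfied at point 3.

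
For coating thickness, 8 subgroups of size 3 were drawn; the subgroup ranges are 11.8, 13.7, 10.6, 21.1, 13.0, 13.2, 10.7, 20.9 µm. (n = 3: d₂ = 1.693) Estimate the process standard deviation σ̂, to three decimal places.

R̄ = (11.8 + 13.7 + 10.6 + 21.1 + 13.0 + 13.2 + 10.7 + 20.9) / 8 = 14.3750
σ̂ = R̄ / d₂ = 14.3750 / 1.693 = 8.4908

8.491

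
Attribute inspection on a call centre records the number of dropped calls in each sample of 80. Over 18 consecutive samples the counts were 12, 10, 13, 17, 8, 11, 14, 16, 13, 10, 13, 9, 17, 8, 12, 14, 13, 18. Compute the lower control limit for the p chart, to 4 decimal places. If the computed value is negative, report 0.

p̄ = Σdᵢ / (k·n) = 228 / (18 × 80) = 0.15833
LCL = p̄ − 3·√(p̄(1−p̄)/n) = 0.15833 − 3 × 0.04081 = 0.03589

0.0359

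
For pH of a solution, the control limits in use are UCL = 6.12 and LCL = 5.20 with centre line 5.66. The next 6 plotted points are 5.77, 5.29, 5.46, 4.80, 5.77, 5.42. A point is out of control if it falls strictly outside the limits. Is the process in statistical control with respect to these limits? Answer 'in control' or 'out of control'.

out of control

Compare each point to [5.20, 6.12]: sample 4 = 4.80 < LCL.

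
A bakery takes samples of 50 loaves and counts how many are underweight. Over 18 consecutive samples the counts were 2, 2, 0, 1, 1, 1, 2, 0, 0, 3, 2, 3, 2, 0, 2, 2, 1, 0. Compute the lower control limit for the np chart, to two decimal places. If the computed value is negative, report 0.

0.00

p̄ = Σdᵢ / (k·n) = 24 / (18 × 50) = 0.02667
LCL = np̄ − 3·√(np̄(1−p̄)) = 1.3333 − 3 × 1.1392 = -2.0843 → 0 (negative, so LCL = 0)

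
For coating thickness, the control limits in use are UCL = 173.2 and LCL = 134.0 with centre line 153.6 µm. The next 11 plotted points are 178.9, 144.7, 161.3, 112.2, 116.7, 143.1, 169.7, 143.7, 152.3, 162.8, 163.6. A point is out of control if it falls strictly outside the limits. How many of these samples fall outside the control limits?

3

Compare each point to [134.0, 173.2]: sample 1 = 178.9 > UCL; sample 4 = 112.2 < LCL; sample 5 = 116.7 < LCL.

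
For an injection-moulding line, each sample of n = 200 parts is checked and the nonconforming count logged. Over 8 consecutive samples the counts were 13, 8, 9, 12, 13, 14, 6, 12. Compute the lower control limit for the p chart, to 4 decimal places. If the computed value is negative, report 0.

0.0063

p̄ = Σdᵢ / (k·n) = 87 / (8 × 200) = 0.05437
LCL = p̄ − 3·√(p̄(1−p̄)/n) = 0.05437 − 3 × 0.01603 = 0.00627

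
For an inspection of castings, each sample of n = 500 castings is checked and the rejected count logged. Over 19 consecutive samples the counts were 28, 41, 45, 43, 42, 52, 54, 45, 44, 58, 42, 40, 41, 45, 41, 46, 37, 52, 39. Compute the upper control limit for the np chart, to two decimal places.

p̄ = Σdᵢ / (k·n) = 835 / (19 × 500) = 0.08789
UCL = np̄ + 3·√(np̄(1−p̄)) = 43.9474 + 3 × √(43.9474×0.91211) = 43.9474 + 3 × 6.3312 = 62.9411

62.94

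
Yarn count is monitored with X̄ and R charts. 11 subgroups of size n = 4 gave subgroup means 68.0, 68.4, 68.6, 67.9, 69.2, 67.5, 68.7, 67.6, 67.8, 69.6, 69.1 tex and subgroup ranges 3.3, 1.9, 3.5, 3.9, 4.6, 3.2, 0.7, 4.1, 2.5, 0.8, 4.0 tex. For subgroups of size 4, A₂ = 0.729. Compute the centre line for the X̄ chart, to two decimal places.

68.40

X̄̄ = (68.0 + 68.4 + 68.6 + 67.9 + 69.2 + 67.5 + 68.7 + 67.6 + 67.8 + 69.6 + 69.1) / 11 = 752.4000 / 11 = 68.4000
CL = X̄̄ = 68.4000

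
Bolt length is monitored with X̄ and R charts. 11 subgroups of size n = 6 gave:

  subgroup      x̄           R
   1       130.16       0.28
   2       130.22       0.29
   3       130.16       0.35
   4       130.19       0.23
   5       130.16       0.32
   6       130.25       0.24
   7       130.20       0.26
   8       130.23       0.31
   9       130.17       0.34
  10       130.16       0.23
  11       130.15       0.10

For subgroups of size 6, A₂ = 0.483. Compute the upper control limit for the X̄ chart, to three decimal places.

X̄̄ = (130.16 + 130.22 + 130.16 + 130.19 + 130.16 + 130.25 + 130.20 + 130.23 + 130.17 + 130.16 + 130.15) / 11 = 1432.0500 / 11 = 130.1864
R̄ = (0.28 + 0.29 + 0.35 + 0.23 + 0.32 + 0.24 + 0.26 + 0.31 + 0.34 + 0.23 + 0.10) / 11 = 2.9500 / 11 = 0.2682
UCL = X̄̄ + A₂·R̄ = 130.1864 + 0.483 × 0.2682 = 130.3159

130.316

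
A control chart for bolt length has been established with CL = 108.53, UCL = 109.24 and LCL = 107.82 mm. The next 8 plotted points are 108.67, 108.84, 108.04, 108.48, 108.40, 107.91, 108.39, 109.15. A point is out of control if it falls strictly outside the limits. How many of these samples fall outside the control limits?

0

All 8 points lie within [107.82, 109.24].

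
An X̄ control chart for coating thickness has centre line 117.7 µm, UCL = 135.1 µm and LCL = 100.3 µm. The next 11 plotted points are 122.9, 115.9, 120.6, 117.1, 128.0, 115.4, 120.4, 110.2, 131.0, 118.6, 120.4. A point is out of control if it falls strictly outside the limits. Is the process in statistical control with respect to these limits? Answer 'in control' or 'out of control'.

in control

All 11 points lie within [100.3, 135.1].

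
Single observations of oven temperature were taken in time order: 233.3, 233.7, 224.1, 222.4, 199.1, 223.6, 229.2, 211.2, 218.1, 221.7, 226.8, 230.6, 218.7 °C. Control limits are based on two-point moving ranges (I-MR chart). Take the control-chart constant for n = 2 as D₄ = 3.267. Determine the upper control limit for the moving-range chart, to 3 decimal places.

Moving ranges: 0.4, 9.6, 1.7, 23.3, 24.5, 5.6, 18.0, 6.9, 3.6, 5.1, 3.8, 11.9; M̄R̄ = 114.4000 / 12 = 9.5333
UCL_MR = D₄·M̄R̄ = 3.267 × 9.5333 = 31.1454

31.145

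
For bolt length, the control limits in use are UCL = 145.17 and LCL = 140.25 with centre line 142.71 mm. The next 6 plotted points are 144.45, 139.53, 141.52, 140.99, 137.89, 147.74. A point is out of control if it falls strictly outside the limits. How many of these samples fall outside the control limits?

3

Compare each point to [140.25, 145.17]: sample 2 = 139.53 < LCL; sample 5 = 137.89 < LCL; sample 6 = 147.74 > UCL.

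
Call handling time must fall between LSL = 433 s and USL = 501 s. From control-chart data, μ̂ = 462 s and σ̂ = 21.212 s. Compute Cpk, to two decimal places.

Cpu = (USL − μ̂) / (3σ̂) = (501 − 462) / (3 × 21.212) = 0.6129; Cpl = (μ̂ − LSL) / (3σ̂) = (462 − 433) / (3 × 21.212) = 0.4557; Cpk = min(Cpu, Cpl) = 0.4557

0.46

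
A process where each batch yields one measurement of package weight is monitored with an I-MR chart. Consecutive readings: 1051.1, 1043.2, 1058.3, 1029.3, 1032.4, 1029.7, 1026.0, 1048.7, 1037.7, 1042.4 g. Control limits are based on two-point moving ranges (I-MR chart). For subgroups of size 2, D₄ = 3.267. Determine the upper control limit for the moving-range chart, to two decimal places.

Moving ranges: 7.9, 15.1, 29.0, 3.1, 2.7, 3.7, 22.7, 11.0, 4.7; M̄R̄ = 99.9000 / 9 = 11.1000
UCL_MR = D₄·M̄R̄ = 3.267 × 11.1000 = 36.2637

36.26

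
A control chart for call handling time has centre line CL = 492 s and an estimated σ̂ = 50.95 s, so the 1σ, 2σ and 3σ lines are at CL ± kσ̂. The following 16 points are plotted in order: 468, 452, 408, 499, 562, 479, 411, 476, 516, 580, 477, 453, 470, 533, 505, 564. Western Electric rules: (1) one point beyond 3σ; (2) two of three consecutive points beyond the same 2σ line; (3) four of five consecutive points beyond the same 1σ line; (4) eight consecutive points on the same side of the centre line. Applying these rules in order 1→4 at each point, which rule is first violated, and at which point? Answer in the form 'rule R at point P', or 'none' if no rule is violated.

none

Zone of each point (C = within 1σ̂, B = 1σ̂–2σ̂, A = 2σ̂–3σ̂, * = beyond 3σ̂; sign = side of CL): 1:-C, 2:-C, 3:-B, 4:+C, 5:+B, 6:-C, 7:-B, 8:-C, 9:+C, 10:+B, 11:-C, 12:-C, 13:-C, 14:+C, 15:+C, 16:+B
No rule fires across all 16 points.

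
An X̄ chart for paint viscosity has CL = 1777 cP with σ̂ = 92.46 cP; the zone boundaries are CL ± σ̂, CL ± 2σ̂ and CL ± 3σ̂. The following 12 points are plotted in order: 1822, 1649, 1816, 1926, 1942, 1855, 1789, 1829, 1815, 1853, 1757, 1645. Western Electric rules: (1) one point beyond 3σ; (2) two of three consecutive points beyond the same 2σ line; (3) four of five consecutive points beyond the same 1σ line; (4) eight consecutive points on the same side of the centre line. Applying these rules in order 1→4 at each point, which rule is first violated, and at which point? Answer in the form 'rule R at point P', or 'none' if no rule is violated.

Zone of each point (C = within 1σ̂, B = 1σ̂–2σ̂, A = 2σ̂–3σ̂, * = beyond 3σ̂; sign = side of CL): 1:+C, 2:-B, 3:+C, 4:+B, 5:+B, 6:+C, 7:+C, 8:+C, 9:+C, 10:+C, 11:-C, 12:-B
Rule 4 (eight consecutive points on the same side of the centre line) is satisfied at point 10.

rule 4 at point 10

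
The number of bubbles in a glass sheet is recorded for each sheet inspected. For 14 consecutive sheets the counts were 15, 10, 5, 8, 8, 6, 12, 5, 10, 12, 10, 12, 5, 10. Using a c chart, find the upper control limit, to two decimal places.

18.21

c̄ = (15 + 10 + 5 + 8 + 8 + 6 + 12 + 5 + 10 + 12 + 10 + 12 + 5 + 10) / 14 = 128 / 14 = 9.1429
UCL = c̄ + 3√c̄ = 9.1429 + 3 × √9.1429 = 9.1429 + 3 × 3.0237 = 18.2140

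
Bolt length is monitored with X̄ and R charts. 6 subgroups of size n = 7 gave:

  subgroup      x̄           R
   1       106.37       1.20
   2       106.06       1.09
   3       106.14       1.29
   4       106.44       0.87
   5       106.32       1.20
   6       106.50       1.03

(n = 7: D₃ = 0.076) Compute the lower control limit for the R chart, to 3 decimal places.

R̄ = (1.20 + 1.09 + 1.29 + 0.87 + 1.20 + 1.03) / 6 = 6.6800 / 6 = 1.1133
LCL_R = D₃·R̄ = 0.076 × 1.1133 = 0.0846

0.085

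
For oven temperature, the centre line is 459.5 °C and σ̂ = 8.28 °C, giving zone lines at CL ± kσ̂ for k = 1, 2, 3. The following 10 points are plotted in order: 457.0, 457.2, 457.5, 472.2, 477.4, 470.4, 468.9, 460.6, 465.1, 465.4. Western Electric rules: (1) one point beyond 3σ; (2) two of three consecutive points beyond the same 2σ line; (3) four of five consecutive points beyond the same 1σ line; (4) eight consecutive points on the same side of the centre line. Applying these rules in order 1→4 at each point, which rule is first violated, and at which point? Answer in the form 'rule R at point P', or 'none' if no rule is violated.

Zone of each point (C = within 1σ̂, B = 1σ̂–2σ̂, A = 2σ̂–3σ̂, * = beyond 3σ̂; sign = side of CL): 1:-C, 2:-C, 3:-C, 4:+B, 5:+A, 6:+B, 7:+B, 8:+C, 9:+C, 10:+C
Rule 3 (four of five consecutive points beyond the same 1σ limit) is satisfied at point 7.

rule 3 at point 7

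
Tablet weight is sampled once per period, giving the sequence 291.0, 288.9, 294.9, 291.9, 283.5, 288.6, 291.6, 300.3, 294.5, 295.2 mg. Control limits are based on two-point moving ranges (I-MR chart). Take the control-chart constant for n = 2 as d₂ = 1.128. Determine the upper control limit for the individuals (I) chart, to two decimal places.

X̄ = (291.0 + 288.9 + 294.9 + 291.9 + 283.5 + 288.6 + 291.6 + 300.3 + 294.5 + 295.2) / 10 = 292.0400
Moving ranges: 2.1, 6.0, 3.0, 8.4, 5.1, 3.0, 8.7, 5.8, 0.7; M̄R̄ = 42.8000 / 9 = 4.7556
UCL = X̄ + 3·M̄R̄/d₂ = 292.0400 + 3 × 4.7556 / 1.128 = 304.6878

304.69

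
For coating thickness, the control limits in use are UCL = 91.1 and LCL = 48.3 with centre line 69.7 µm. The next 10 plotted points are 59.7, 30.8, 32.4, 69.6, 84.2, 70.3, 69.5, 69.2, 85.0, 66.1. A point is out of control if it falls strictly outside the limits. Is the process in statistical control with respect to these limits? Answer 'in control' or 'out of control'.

out of control

Compare each point to [48.3, 91.1]: sample 2 = 30.8 < LCL; sample 3 = 32.4 < LCL.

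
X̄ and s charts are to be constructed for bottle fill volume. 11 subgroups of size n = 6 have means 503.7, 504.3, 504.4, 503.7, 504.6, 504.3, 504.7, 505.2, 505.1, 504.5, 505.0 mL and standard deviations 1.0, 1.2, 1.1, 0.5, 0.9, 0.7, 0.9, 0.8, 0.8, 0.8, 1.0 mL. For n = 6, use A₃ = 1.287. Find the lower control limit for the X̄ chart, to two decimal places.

503.37

X̄̄ = (503.7 + 504.3 + 504.4 + 503.7 + 504.6 + 504.3 + 504.7 + 505.2 + 505.1 + 504.5 + 505.0) / 11 = 504.5000
s̄ = (1.0 + 1.2 + 1.1 + 0.5 + 0.9 + 0.7 + 0.9 + 0.8 + 0.8 + 0.8 + 1.0) / 11 = 0.8818
LCL = X̄̄ − A₃·s̄ = 504.5000 − 1.287 × 0.8818 = 503.3651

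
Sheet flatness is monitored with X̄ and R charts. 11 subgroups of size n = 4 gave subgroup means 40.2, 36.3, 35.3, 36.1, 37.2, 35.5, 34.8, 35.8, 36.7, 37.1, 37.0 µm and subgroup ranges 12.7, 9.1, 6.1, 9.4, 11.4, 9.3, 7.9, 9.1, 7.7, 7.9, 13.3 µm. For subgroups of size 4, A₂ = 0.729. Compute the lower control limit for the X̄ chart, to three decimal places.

X̄̄ = (40.2 + 36.3 + 35.3 + 36.1 + 37.2 + 35.5 + 34.8 + 35.8 + 36.7 + 37.1 + 37.0) / 11 = 402.0000 / 11 = 36.5455
R̄ = (12.7 + 9.1 + 6.1 + 9.4 + 11.4 + 9.3 + 7.9 + 9.1 + 7.7 + 7.9 + 13.3) / 11 = 103.9000 / 11 = 9.4455
LCL = X̄̄ − A₂·R̄ = 36.5455 − 0.729 × 9.4455 = 29.6597

29.660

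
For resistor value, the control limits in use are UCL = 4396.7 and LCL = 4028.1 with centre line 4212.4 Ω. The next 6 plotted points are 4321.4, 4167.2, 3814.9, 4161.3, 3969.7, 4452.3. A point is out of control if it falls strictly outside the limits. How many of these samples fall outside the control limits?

Compare each point to [4028.1, 4396.7]: sample 3 = 3814.9 < LCL; sample 5 = 3969.7 < LCL; sample 6 = 4452.3 > UCL.

3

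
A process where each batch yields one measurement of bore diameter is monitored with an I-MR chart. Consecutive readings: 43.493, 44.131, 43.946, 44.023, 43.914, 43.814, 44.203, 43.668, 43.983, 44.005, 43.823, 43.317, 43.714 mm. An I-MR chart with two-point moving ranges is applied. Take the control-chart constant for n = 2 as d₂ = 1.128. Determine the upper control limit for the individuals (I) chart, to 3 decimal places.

44.615

X̄ = (43.493 + 44.131 + 43.946 + 44.023 + 43.914 + 43.814 + 44.203 + 43.668 + 43.983 + 44.005 + 43.823 + 43.317 + 43.714) / 13 = 43.8488
Moving ranges: 0.638, 0.185, 0.077, 0.109, 0.100, 0.389, 0.535, 0.315, 0.022, 0.182, 0.506, 0.397; M̄R̄ = 3.4550 / 12 = 0.2879
UCL = X̄ + 3·M̄R̄/d₂ = 43.8488 + 3 × 0.2879 / 1.128 = 44.6145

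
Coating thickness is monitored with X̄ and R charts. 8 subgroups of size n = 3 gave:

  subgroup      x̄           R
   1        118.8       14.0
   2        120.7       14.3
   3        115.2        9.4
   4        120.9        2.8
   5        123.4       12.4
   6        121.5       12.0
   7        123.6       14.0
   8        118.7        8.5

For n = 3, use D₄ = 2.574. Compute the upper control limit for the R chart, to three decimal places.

28.121

R̄ = (14.0 + 14.3 + 9.4 + 2.8 + 12.4 + 12.0 + 14.0 + 8.5) / 8 = 87.4000 / 8 = 10.9250
UCL_R = D₄·R̄ = 2.574 × 10.9250 = 28.1210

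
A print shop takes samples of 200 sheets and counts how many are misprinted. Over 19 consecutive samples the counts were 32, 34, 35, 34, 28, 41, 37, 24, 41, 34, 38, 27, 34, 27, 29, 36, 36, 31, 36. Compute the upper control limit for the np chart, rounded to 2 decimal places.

p̄ = Σdᵢ / (k·n) = 634 / (19 × 200) = 0.16684
UCL = np̄ + 3·√(np̄(1−p̄)) = 33.3684 + 3 × √(33.3684×0.83316) = 33.3684 + 3 × 5.2727 = 49.1865

49.19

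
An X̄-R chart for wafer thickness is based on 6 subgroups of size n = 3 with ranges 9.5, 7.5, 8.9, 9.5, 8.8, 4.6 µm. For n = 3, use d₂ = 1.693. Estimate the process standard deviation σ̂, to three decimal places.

4.804

R̄ = (9.5 + 7.5 + 8.9 + 9.5 + 8.8 + 4.6) / 6 = 8.1333
σ̂ = R̄ / d₂ = 8.1333 / 1.693 = 4.8041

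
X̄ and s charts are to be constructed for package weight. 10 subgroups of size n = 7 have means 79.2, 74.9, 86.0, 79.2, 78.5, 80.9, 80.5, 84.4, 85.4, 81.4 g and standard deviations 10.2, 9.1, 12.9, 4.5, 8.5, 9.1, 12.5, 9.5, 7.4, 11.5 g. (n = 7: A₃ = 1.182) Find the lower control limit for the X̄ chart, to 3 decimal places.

69.787

X̄̄ = (79.2 + 74.9 + 86.0 + 79.2 + 78.5 + 80.9 + 80.5 + 84.4 + 85.4 + 81.4) / 10 = 81.0400
s̄ = (10.2 + 9.1 + 12.9 + 4.5 + 8.5 + 9.1 + 12.5 + 9.5 + 7.4 + 11.5) / 10 = 9.5200
LCL = X̄̄ − A₃·s̄ = 81.0400 − 1.182 × 9.5200 = 69.7874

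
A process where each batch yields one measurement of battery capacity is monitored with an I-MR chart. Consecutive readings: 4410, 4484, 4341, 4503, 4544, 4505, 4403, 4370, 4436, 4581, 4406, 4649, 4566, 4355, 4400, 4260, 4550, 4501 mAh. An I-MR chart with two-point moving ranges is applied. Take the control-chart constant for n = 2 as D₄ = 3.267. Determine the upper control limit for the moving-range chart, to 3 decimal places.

Moving ranges: 74, 143, 162, 41, 39, 102, 33, 66, 145, 175, 243, 83, 211, 45, 140, 290, 49; M̄R̄ = 2041.0000 / 17 = 120.0588
UCL_MR = D₄·M̄R̄ = 3.267 × 120.0588 = 392.2322

392.232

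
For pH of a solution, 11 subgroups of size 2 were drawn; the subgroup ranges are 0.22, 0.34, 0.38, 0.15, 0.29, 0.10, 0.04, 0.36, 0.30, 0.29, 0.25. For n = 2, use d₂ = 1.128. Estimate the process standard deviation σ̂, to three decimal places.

R̄ = (0.22 + 0.34 + 0.38 + 0.15 + 0.29 + 0.10 + 0.04 + 0.36 + 0.30 + 0.29 + 0.25) / 11 = 0.2473
σ̂ = R̄ / d₂ = 0.2473 / 1.128 = 0.2192

0.219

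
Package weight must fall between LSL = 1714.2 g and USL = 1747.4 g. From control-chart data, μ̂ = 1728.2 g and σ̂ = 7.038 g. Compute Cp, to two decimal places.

0.79

Cp = (USL − LSL) / (6σ̂) = (1747.4 − 1714.2) / (6 × 7.038) = 33.2000 / 42.2280 = 0.7862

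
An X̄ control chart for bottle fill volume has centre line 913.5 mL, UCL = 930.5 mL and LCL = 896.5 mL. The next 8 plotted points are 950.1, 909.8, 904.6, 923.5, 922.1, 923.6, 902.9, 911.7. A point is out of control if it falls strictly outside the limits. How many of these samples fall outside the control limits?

Compare each point to [896.5, 930.5]: sample 1 = 950.1 > UCL.

1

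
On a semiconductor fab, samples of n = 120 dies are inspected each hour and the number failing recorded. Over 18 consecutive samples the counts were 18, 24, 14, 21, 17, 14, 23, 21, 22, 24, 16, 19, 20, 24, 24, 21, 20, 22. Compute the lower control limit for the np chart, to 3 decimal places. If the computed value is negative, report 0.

p̄ = Σdᵢ / (k·n) = 364 / (18 × 120) = 0.16852
LCL = np̄ − 3·√(np̄(1−p̄)) = 20.2222 − 3 × 4.1005 = 7.9206

7.921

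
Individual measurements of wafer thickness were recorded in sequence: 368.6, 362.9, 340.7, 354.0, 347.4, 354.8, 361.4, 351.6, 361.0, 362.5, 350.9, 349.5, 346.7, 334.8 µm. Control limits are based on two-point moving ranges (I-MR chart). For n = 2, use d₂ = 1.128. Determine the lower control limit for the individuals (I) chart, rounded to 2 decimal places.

X̄ = (368.6 + 362.9 + 340.7 + 354.0 + 347.4 + 354.8 + 361.4 + 351.6 + 361.0 + 362.5 + 350.9 + 349.5 + 346.7 + 334.8) / 14 = 353.3429
Moving ranges: 5.7, 22.2, 13.3, 6.6, 7.4, 6.6, 9.8, 9.4, 1.5, 11.6, 1.4, 2.8, 11.9; M̄R̄ = 110.2000 / 13 = 8.4769
LCL = X̄ − 3·M̄R̄/d₂ = 353.3429 − 3 × 8.4769 / 1.128 = 330.7978

330.80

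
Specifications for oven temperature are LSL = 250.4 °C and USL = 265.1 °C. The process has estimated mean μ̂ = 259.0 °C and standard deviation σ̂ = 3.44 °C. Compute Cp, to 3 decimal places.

0.712

Cp = (USL − LSL) / (6σ̂) = (265.1 − 250.4) / (6 × 3.44) = 14.7000 / 20.6400 = 0.7122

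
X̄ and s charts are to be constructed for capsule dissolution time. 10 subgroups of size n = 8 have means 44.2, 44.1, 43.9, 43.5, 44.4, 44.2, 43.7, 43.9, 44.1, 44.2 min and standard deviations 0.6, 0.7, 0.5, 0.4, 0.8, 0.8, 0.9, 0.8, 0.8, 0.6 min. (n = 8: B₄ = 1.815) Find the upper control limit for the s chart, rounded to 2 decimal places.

s̄ = (0.6 + 0.7 + 0.5 + 0.4 + 0.8 + 0.8 + 0.9 + 0.8 + 0.8 + 0.6) / 10 = 0.6900
UCL_s = B₄·s̄ = 1.815 × 0.6900 = 1.2524

1.25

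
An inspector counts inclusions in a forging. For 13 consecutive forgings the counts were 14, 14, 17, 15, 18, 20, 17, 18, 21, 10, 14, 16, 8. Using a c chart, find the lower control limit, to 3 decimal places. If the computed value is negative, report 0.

3.713

c̄ = (14 + 14 + 17 + 15 + 18 + 20 + 17 + 18 + 21 + 10 + 14 + 16 + 8) / 13 = 202 / 13 = 15.5385
LCL = c̄ − 3√c̄ = 15.5385 − 3 × 3.9419 = 3.7128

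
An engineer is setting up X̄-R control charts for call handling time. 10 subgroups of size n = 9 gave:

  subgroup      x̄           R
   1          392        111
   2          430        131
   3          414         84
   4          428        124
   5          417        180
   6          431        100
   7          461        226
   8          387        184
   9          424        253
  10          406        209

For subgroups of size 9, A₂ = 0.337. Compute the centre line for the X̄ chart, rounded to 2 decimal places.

X̄̄ = (392 + 430 + 414 + 428 + 417 + 431 + 461 + 387 + 424 + 406) / 10 = 4190.0000 / 10 = 419.0000
CL = X̄̄ = 419.0000

419.00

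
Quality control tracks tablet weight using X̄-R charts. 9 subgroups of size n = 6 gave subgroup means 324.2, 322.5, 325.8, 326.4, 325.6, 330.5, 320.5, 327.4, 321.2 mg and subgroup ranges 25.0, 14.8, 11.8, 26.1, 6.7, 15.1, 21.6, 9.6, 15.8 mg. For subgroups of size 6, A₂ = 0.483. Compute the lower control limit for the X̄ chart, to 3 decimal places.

X̄̄ = (324.2 + 322.5 + 325.8 + 326.4 + 325.6 + 330.5 + 320.5 + 327.4 + 321.2) / 9 = 2924.1000 / 9 = 324.9000
R̄ = (25.0 + 14.8 + 11.8 + 26.1 + 6.7 + 15.1 + 21.6 + 9.6 + 15.8) / 9 = 146.5000 / 9 = 16.2778
LCL = X̄̄ − A₂·R̄ = 324.9000 − 0.483 × 16.2778 = 317.0378

317.038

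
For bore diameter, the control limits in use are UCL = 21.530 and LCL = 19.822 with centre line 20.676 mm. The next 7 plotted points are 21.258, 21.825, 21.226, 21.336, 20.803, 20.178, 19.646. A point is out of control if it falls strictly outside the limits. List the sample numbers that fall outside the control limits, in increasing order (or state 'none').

Compare each point to [19.822, 21.530]: sample 2 = 21.825 > UCL; sample 7 = 19.646 < LCL.

2, 7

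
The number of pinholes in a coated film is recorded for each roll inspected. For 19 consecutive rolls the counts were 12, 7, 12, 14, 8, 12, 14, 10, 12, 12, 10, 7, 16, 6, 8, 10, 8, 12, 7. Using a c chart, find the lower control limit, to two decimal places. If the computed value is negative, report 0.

0.71

c̄ = (12 + 7 + 12 + 14 + 8 + 12 + 14 + 10 + 12 + 12 + 10 + 7 + 16 + 6 + 8 + 10 + 8 + 12 + 7) / 19 = 197 / 19 = 10.3684
LCL = c̄ − 3√c̄ = 10.3684 − 3 × 3.2200 = 0.7084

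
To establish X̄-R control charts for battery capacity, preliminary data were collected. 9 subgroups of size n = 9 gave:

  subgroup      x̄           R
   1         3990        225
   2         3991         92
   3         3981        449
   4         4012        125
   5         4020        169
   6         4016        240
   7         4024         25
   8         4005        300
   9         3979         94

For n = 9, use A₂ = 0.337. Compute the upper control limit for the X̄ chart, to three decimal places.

4066.367

X̄̄ = (3990 + 3991 + 3981 + 4012 + 4020 + 4016 + 4024 + 4005 + 3979) / 9 = 36018.0000 / 9 = 4002.0000
R̄ = (225 + 92 + 449 + 125 + 169 + 240 + 25 + 300 + 94) / 9 = 1719.0000 / 9 = 191.0000
UCL = X̄̄ + A₂·R̄ = 4002.0000 + 0.337 × 191.0000 = 4066.3670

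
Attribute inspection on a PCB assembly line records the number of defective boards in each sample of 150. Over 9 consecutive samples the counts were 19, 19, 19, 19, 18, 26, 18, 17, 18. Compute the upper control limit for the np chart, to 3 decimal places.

p̄ = Σdᵢ / (k·n) = 173 / (9 × 150) = 0.12815
UCL = np̄ + 3·√(np̄(1−p̄)) = 19.2222 + 3 × √(19.2222×0.87185) = 19.2222 + 3 × 4.0938 = 31.5035

31.504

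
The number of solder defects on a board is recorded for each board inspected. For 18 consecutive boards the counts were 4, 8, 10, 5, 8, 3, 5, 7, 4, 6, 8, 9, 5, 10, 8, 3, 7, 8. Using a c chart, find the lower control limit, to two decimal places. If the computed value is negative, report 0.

c̄ = (4 + 8 + 10 + 5 + 8 + 3 + 5 + 7 + 4 + 6 + 8 + 9 + 5 + 10 + 8 + 3 + 7 + 8) / 18 = 118 / 18 = 6.5556
LCL = c̄ − 3√c̄ = 6.5556 − 3 × 2.5604 = -1.1256 → 0 (cannot be negative)

0.00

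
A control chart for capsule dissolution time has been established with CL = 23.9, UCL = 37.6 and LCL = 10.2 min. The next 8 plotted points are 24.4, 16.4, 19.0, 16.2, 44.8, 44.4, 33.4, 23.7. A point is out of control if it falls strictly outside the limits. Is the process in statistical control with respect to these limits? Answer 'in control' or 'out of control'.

out of control

Compare each point to [10.2, 37.6]: sample 5 = 44.8 > UCL; sample 6 = 44.4 > UCL.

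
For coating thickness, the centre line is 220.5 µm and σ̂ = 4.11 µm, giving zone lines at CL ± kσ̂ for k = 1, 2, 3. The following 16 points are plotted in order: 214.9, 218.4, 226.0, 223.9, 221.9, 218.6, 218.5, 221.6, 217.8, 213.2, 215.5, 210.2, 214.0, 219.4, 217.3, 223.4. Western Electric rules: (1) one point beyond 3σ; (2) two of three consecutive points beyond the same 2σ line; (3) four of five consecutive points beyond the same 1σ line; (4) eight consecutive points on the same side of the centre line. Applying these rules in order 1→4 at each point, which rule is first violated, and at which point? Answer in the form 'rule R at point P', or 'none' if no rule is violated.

rule 3 at point 13

Zone of each point (C = within 1σ̂, B = 1σ̂–2σ̂, A = 2σ̂–3σ̂, * = beyond 3σ̂; sign = side of CL): 1:-B, 2:-C, 3:+B, 4:+C, 5:+C, 6:-C, 7:-C, 8:+C, 9:-C, 10:-B, 11:-B, 12:-A, 13:-B, 14:-C, 15:-C, 16:+C
Rule 3 (four of five consecutive points beyond the same 1σ limit) is satisfied at point 13.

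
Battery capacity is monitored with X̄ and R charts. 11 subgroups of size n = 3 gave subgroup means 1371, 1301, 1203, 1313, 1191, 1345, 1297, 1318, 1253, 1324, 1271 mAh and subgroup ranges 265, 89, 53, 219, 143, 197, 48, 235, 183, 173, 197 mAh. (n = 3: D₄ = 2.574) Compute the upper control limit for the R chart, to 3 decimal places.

421.668

R̄ = (265 + 89 + 53 + 219 + 143 + 197 + 48 + 235 + 183 + 173 + 197) / 11 = 1802.0000 / 11 = 163.8182
UCL_R = D₄·R̄ = 2.574 × 163.8182 = 421.6680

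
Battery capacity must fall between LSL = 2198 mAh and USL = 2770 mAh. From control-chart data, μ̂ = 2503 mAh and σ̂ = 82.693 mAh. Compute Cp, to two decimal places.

1.15

Cp = (USL − LSL) / (6σ̂) = (2770 − 2198) / (6 × 82.693) = 572.0000 / 496.1580 = 1.1529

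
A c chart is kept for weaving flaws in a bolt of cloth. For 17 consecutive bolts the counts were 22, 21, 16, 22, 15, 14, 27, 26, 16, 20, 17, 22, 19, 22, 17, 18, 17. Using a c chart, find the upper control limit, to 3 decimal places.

32.708

c̄ = (22 + 21 + 16 + 22 + 15 + 14 + 27 + 26 + 16 + 20 + 17 + 22 + 19 + 22 + 17 + 18 + 17) / 17 = 331 / 17 = 19.4706
UCL = c̄ + 3√c̄ = 19.4706 + 3 × √19.4706 = 19.4706 + 3 × 4.4125 = 32.7082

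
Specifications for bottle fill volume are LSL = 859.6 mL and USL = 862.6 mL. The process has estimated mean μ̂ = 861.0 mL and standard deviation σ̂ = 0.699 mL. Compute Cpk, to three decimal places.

0.668

Cpu = (USL − μ̂) / (3σ̂) = (862.6 − 861.0) / (3 × 0.699) = 0.7630; Cpl = (μ̂ − LSL) / (3σ̂) = (861.0 − 859.6) / (3 × 0.699) = 0.6676; Cpk = min(Cpu, Cpl) = 0.6676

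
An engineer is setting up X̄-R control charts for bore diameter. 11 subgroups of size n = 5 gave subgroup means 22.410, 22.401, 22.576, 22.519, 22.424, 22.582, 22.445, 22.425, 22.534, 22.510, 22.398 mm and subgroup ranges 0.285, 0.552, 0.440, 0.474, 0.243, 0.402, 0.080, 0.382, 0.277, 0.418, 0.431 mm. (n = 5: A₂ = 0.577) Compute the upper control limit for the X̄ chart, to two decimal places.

22.68

X̄̄ = (22.410 + 22.401 + 22.576 + 22.519 + 22.424 + 22.582 + 22.445 + 22.425 + 22.534 + 22.510 + 22.398) / 11 = 247.2240 / 11 = 22.4749
R̄ = (0.285 + 0.552 + 0.440 + 0.474 + 0.243 + 0.402 + 0.080 + 0.382 + 0.277 + 0.418 + 0.431) / 11 = 3.9840 / 11 = 0.3622
UCL = X̄̄ + A₂·R̄ = 22.4749 + 0.577 × 0.3622 = 22.6839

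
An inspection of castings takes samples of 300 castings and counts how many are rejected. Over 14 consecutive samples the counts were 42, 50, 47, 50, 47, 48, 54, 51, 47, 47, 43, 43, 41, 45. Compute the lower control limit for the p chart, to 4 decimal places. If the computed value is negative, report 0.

p̄ = Σdᵢ / (k·n) = 655 / (14 × 300) = 0.15595
LCL = p̄ − 3·√(p̄(1−p̄)/n) = 0.15595 − 3 × 0.02095 = 0.09311

0.0931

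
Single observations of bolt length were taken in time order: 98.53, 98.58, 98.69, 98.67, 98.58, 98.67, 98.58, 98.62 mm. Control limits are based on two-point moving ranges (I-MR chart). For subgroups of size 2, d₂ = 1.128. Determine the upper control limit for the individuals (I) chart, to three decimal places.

X̄ = (98.53 + 98.58 + 98.69 + 98.67 + 98.58 + 98.67 + 98.58 + 98.62) / 8 = 98.6150
Moving ranges: 0.05, 0.11, 0.02, 0.09, 0.09, 0.09, 0.04; M̄R̄ = 0.4900 / 7 = 0.0700
UCL = X̄ + 3·M̄R̄/d₂ = 98.6150 + 3 × 0.0700 / 1.128 = 98.8012

98.801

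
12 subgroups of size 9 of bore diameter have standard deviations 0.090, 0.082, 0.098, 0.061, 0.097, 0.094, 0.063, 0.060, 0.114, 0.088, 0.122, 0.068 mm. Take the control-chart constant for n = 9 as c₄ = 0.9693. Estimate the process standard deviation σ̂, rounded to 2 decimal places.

s̄ = (0.090 + 0.082 + 0.098 + 0.061 + 0.097 + 0.094 + 0.063 + 0.060 + 0.114 + 0.088 + 0.122 + 0.068) / 12 = 0.0864
σ̂ = s̄ / c₄ = 0.0864 / 0.9693 = 0.0892

0.09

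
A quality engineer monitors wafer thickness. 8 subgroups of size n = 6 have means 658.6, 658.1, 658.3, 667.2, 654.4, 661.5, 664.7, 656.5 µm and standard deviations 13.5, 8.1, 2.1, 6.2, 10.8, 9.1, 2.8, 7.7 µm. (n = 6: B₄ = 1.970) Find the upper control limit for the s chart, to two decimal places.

s̄ = (13.5 + 8.1 + 2.1 + 6.2 + 10.8 + 9.1 + 2.8 + 7.7) / 8 = 7.5375
UCL_s = B₄·s̄ = 1.970 × 7.5375 = 14.8489

14.85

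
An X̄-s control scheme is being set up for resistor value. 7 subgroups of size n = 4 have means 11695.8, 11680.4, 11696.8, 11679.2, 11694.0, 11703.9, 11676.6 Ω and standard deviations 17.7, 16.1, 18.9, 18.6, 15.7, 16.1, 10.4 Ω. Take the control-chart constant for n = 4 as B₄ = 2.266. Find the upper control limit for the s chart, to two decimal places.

36.74

s̄ = (17.7 + 16.1 + 18.9 + 18.6 + 15.7 + 16.1 + 10.4) / 7 = 16.2143
UCL_s = B₄·s̄ = 2.266 × 16.2143 = 36.7416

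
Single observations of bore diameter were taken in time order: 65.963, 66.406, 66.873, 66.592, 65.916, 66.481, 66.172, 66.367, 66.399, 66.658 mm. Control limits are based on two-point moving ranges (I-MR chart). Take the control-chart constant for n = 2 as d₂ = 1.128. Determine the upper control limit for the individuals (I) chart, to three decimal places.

67.336

X̄ = (65.963 + 66.406 + 66.873 + 66.592 + 65.916 + 66.481 + 66.172 + 66.367 + 66.399 + 66.658) / 10 = 66.3827
Moving ranges: 0.443, 0.467, 0.281, 0.676, 0.565, 0.309, 0.195, 0.032, 0.259; M̄R̄ = 3.2270 / 9 = 0.3586
UCL = X̄ + 3·M̄R̄/d₂ = 66.3827 + 3 × 0.3586 / 1.128 = 67.3363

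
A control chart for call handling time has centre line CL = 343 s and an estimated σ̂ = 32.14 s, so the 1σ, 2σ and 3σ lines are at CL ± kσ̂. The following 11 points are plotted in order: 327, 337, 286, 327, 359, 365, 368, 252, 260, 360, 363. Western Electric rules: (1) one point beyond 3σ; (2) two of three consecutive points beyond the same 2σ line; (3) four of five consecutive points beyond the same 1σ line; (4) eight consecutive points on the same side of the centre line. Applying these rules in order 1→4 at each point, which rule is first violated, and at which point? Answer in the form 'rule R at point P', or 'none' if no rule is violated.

Zone of each point (C = within 1σ̂, B = 1σ̂–2σ̂, A = 2σ̂–3σ̂, * = beyond 3σ̂; sign = side of CL): 1:-C, 2:-C, 3:-B, 4:-C, 5:+C, 6:+C, 7:+C, 8:-A, 9:-A, 10:+C, 11:+C
Rule 2 (two of three consecutive points beyond the same 2σ limit) is satisfied at point 9.

rule 2 at point 9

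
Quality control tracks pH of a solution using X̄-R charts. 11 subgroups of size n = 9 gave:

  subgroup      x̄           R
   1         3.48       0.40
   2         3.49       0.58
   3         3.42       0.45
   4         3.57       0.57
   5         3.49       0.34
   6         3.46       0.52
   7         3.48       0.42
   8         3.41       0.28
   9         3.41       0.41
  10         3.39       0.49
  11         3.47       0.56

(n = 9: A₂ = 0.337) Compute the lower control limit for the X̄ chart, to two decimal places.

3.31

X̄̄ = (3.48 + 3.49 + 3.42 + 3.57 + 3.49 + 3.46 + 3.48 + 3.41 + 3.41 + 3.39 + 3.47) / 11 = 38.0700 / 11 = 3.4609
R̄ = (0.40 + 0.58 + 0.45 + 0.57 + 0.34 + 0.52 + 0.42 + 0.28 + 0.41 + 0.49 + 0.56) / 11 = 5.0200 / 11 = 0.4564
LCL = X̄̄ − A₂·R̄ = 3.4609 − 0.337 × 0.4564 = 3.3071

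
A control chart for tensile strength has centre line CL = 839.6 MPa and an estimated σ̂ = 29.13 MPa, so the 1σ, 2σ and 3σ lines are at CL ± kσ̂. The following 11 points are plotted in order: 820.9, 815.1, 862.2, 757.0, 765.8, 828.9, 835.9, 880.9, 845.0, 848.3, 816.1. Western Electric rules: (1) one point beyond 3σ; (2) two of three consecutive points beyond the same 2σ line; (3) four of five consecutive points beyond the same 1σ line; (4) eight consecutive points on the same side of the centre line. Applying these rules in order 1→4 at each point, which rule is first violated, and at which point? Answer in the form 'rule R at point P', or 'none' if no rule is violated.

Zone of each point (C = within 1σ̂, B = 1σ̂–2σ̂, A = 2σ̂–3σ̂, * = beyond 3σ̂; sign = side of CL): 1:-C, 2:-C, 3:+C, 4:-A, 5:-A, 6:-C, 7:-C, 8:+B, 9:+C, 10:+C, 11:-C
Rule 2 (two of three consecutive points beyond the same 2σ limit) is satisfied at point 5.

rule 2 at point 5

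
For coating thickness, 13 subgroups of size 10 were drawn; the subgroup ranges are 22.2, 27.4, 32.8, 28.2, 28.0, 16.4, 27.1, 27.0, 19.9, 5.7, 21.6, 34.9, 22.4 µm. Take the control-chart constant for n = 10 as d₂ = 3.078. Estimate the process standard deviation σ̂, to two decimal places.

R̄ = (22.2 + 27.4 + 32.8 + 28.2 + 28.0 + 16.4 + 27.1 + 27.0 + 19.9 + 5.7 + 21.6 + 34.9 + 22.4) / 13 = 24.1231
σ̂ = R̄ / d₂ = 24.1231 / 3.078 = 7.8373

7.84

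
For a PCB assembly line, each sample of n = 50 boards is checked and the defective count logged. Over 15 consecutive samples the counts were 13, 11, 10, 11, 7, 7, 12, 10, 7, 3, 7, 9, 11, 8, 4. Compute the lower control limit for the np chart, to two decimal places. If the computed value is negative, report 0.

0.64

p̄ = Σdᵢ / (k·n) = 130 / (15 × 50) = 0.17333
LCL = np̄ − 3·√(np̄(1−p̄)) = 8.6667 − 3 × 2.6766 = 0.6367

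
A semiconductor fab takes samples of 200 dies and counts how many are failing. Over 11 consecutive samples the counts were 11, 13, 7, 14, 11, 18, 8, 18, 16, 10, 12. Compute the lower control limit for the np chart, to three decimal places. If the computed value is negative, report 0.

2.258

p̄ = Σdᵢ / (k·n) = 138 / (11 × 200) = 0.06273
LCL = np̄ − 3·√(np̄(1−p̄)) = 12.5455 − 3 × 3.4291 = 2.2582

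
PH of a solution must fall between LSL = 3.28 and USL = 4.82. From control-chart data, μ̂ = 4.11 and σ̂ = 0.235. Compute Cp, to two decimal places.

1.09

Cp = (USL − LSL) / (6σ̂) = (4.82 − 3.28) / (6 × 0.235) = 1.5400 / 1.4100 = 1.0922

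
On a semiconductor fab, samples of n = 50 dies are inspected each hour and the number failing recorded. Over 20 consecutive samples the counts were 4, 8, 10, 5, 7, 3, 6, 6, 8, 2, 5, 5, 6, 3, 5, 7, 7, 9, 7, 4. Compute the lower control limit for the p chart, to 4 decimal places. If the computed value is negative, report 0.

0.0000

p̄ = Σdᵢ / (k·n) = 117 / (20 × 50) = 0.11700
LCL = p̄ − 3·√(p̄(1−p̄)/n) = 0.11700 − 3 × 0.04546 = -0.01937 → 0 (negative, so LCL = 0)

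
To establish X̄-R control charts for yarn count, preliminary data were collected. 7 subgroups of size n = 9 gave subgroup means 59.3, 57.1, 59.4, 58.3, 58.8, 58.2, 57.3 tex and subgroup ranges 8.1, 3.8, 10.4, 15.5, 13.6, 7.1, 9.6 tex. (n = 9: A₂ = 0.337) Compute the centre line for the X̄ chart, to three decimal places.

58.343

X̄̄ = (59.3 + 57.1 + 59.4 + 58.3 + 58.8 + 58.2 + 57.3) / 7 = 408.4000 / 7 = 58.3429
CL = X̄̄ = 58.3429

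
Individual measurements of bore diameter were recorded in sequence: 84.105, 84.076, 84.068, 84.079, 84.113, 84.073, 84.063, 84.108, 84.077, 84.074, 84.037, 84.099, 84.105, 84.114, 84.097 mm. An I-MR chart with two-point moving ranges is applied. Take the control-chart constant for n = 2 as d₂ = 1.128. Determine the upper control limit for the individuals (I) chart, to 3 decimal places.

X̄ = (84.105 + 84.076 + 84.068 + 84.079 + 84.113 + 84.073 + 84.063 + 84.108 + 84.077 + 84.074 + 84.037 + 84.099 + 84.105 + 84.114 + 84.097) / 15 = 84.0859
Moving ranges: 0.029, 0.008, 0.011, 0.034, 0.040, 0.010, 0.045, 0.031, 0.003, 0.037, 0.062, 0.006, 0.009, 0.017; M̄R̄ = 0.3420 / 14 = 0.0244
UCL = X̄ + 3·M̄R̄/d₂ = 84.0859 + 3 × 0.0244 / 1.128 = 84.1508

84.151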